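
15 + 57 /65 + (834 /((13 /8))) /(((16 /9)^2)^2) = 17906757/266240 = 67.26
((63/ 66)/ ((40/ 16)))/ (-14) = -3/110 = -0.03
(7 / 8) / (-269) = -7/2152 = 0.00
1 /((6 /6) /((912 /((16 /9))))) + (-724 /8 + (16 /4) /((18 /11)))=7649/18 = 424.94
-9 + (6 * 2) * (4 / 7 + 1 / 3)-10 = -57/7 = -8.14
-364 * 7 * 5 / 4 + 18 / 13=-41387/13 = -3183.62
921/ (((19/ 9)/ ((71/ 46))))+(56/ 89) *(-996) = 3629967/77786 = 46.67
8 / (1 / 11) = 88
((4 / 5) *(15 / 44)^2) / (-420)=-3/13552 = 0.00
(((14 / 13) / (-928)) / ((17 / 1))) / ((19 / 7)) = -49/1948336 = 0.00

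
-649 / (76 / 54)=-17523/38 = -461.13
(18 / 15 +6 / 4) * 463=12501/10 = 1250.10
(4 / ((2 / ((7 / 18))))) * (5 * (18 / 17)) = 70/17 = 4.12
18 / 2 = 9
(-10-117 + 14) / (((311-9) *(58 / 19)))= -2147/17516 = -0.12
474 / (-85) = -474/85 = -5.58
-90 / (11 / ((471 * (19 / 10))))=-80541/11 = -7321.91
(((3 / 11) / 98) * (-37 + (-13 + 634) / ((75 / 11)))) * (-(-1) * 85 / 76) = 8619/51205 = 0.17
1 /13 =0.08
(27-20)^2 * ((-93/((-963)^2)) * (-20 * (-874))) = -26552120/309123 = -85.89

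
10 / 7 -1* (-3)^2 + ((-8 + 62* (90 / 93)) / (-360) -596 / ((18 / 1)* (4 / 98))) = -171977/210 = -818.94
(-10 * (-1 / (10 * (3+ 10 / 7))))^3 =343/29791 = 0.01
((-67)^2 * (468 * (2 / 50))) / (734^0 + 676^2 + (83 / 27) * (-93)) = 4726917/25688875 = 0.18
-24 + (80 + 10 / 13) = 738/13 = 56.77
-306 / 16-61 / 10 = -1009/40 = -25.22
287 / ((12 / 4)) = 287/3 = 95.67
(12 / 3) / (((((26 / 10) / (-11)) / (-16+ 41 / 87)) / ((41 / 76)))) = 3046505/21489 = 141.77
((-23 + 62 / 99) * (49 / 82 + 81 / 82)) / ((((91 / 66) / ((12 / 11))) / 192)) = -17011200/3157 = -5388.41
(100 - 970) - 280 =-1150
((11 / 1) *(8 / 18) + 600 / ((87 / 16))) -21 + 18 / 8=96.48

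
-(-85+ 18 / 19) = 1597/19 = 84.05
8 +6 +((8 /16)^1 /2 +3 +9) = 105/4 = 26.25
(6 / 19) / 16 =3/152 = 0.02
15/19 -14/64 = 347/608 = 0.57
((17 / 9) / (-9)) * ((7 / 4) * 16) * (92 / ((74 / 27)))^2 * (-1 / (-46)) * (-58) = 11429712/1369 = 8348.95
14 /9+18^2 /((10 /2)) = 2986/45 = 66.36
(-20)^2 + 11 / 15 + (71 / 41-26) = 231526/615 = 376.47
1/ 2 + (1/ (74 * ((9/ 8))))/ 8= 167/333 = 0.50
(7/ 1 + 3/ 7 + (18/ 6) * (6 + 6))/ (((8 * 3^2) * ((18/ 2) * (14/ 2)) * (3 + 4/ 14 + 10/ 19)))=722/287469 = 0.00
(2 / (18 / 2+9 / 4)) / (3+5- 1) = 8/315 = 0.03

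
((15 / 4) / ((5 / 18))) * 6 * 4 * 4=1296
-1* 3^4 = -81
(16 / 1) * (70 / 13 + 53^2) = 585392/13 = 45030.15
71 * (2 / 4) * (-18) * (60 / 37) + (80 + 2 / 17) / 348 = -37794841/36482 = -1035.99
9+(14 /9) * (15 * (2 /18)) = 313/27 = 11.59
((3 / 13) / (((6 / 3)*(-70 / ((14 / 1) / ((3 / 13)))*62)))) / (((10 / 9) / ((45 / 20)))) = -81/24800 = 0.00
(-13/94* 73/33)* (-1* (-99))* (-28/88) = 19929/2068 = 9.64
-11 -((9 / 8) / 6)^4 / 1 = -720977/65536 = -11.00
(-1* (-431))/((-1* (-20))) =431/20 = 21.55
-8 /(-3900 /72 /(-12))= -576/325 = -1.77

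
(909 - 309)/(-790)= -60/79 = -0.76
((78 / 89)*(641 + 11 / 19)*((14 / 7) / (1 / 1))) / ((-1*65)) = -29256/1691 = -17.30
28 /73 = 0.38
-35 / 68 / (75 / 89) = -623/1020 = -0.61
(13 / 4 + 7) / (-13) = -41/52 = -0.79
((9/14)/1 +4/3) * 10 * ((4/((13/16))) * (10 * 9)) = 8756.04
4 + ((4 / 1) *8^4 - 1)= 16387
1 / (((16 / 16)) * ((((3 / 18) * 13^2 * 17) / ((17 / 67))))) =6/11323 = 0.00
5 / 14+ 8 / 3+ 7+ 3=547/42 = 13.02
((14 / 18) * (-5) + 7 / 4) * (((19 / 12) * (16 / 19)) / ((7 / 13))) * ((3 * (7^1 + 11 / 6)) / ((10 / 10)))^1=-7579/54 = -140.35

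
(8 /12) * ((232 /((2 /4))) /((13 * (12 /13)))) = 232/9 = 25.78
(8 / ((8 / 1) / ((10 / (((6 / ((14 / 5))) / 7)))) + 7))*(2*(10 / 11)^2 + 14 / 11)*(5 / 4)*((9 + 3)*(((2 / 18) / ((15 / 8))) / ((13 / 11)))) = 370048/152295 = 2.43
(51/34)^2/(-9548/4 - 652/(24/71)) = -27/51790 = 0.00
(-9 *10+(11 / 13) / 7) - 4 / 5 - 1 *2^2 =-43079/455 = -94.68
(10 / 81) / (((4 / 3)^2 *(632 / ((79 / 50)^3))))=6241/14400000 = 0.00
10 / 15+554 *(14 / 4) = 1939.67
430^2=184900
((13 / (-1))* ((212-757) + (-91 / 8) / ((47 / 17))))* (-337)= -904531927/376 = -2405670.02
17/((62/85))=1445/62 = 23.31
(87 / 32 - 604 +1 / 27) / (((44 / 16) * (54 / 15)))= -236125/3888 = -60.73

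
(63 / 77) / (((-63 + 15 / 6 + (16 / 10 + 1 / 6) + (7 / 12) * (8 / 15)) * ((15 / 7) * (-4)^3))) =189/1850816 = 0.00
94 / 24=47/12 = 3.92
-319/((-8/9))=2871/8 = 358.88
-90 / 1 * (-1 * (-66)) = -5940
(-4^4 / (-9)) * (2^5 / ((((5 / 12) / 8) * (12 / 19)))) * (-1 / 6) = -622592/135 = -4611.79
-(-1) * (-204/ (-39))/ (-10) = -34/65 = -0.52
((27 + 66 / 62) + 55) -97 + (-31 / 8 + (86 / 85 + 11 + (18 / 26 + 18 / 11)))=-10460251/3014440 = -3.47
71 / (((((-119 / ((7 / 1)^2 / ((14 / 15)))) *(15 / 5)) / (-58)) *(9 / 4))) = 41180/153 = 269.15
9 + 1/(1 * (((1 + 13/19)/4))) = 91/8 = 11.38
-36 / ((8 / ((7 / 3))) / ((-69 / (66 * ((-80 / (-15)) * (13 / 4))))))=1449/2288 = 0.63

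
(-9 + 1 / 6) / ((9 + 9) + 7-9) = -53/96 = -0.55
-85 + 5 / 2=-165/2 = -82.50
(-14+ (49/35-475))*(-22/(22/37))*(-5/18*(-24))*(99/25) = 11907192/25 = 476287.68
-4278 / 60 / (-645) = 713/6450 = 0.11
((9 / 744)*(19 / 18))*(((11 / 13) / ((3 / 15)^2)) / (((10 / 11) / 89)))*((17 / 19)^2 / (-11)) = -1414655/735072 = -1.92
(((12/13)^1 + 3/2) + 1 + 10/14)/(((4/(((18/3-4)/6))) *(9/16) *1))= 502/819 = 0.61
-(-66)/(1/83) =5478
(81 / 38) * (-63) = -5103/38 = -134.29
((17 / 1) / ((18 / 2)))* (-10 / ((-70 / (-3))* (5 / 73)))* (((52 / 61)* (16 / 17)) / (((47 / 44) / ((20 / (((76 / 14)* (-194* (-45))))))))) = -2672384/713323935 = 0.00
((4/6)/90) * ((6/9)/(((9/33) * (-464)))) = -11/281880 = 0.00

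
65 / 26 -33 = -61/2 = -30.50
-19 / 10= -1.90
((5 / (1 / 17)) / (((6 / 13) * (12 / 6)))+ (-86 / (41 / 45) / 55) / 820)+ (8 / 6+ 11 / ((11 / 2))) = 105858653/1109460 = 95.41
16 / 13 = 1.23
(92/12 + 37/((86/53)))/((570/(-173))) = -1359953/147060 = -9.25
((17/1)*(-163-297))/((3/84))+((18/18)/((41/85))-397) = -8993552/41 = -219354.93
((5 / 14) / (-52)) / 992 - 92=-66440197/722176 = -92.00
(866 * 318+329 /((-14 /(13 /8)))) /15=4405597/240 = 18356.65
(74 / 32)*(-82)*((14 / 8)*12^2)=-95571/2 = -47785.50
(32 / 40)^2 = 16/25 = 0.64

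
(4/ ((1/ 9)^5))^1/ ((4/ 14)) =826686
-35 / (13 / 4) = -140/13 = -10.77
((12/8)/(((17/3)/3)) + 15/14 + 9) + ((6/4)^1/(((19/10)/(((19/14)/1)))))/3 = 2671/238 = 11.22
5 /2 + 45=95/2 = 47.50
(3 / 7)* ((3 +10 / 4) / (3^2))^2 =121/756 = 0.16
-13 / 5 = -2.60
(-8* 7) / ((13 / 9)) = -504/13 = -38.77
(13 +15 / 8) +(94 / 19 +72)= 91.82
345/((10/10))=345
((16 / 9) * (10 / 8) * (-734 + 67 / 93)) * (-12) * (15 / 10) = 2727800/93 = 29331.18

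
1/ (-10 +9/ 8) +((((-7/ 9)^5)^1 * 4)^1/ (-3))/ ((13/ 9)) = 2726156/18167409 = 0.15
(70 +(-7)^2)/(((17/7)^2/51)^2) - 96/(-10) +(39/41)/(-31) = 8907.39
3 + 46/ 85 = 301/85 = 3.54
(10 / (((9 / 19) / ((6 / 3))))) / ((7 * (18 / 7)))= 190/81 = 2.35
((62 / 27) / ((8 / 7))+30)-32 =1/108 = 0.01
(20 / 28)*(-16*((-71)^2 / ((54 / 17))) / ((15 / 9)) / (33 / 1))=-685576/2079 = -329.76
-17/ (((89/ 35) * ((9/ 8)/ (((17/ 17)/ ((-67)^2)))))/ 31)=-147560/3595689 = -0.04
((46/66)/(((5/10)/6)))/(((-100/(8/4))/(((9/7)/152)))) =-207/146300 = 0.00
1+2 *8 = 17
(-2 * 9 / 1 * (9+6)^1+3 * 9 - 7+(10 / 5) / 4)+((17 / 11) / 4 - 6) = -11225/44 = -255.11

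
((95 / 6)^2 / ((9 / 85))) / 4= 767125/1296 = 591.92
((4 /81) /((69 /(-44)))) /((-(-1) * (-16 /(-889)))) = -1.75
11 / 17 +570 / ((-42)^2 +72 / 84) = 33954/35003 = 0.97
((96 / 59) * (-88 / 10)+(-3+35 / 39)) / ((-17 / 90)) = 1133556/13039 = 86.94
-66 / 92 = -0.72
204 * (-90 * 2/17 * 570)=-1231200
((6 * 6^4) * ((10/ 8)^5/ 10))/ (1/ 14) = 33222.66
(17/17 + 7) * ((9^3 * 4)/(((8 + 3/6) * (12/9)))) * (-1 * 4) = -139968/17 = -8233.41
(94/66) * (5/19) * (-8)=-1880/627 = -3.00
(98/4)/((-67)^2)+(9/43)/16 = 57257/3088432 = 0.02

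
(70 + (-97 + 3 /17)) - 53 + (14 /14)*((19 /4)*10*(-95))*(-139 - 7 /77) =117355198/187 = 627567.90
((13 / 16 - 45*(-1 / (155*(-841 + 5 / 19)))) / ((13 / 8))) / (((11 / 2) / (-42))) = -19304358/5058053 = -3.82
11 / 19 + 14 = 277/19 = 14.58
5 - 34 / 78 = 178/39 = 4.56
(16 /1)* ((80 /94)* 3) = 1920/47 = 40.85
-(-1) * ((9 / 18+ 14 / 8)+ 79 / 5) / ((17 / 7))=2527/340 = 7.43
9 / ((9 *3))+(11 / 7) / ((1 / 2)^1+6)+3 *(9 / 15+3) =15527/1365 = 11.38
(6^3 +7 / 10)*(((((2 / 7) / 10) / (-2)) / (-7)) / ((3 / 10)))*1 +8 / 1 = 13927/1470 = 9.47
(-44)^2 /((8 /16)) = 3872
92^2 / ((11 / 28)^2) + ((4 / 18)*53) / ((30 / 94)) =896432582/16335 = 54878.03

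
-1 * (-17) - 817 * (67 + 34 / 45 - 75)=267107/45 = 5935.71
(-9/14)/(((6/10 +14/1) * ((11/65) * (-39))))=75/11242 = 0.01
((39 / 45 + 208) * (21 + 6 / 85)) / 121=1870401/51425 = 36.37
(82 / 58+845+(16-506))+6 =10510/29 = 362.41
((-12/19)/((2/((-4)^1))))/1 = 24/19 = 1.26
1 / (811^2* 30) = 1/19731630 = 0.00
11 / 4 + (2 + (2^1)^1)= 27/4 = 6.75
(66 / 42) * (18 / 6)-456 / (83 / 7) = -33.74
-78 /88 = -39/44 = -0.89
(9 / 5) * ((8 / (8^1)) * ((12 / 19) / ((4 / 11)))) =297/95 = 3.13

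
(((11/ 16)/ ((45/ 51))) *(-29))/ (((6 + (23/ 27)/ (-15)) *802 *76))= -5049/80944256 = 0.00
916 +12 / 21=6416/7 = 916.57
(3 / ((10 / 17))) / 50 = 51/500 = 0.10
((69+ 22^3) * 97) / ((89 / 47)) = 48858803/89 = 548975.31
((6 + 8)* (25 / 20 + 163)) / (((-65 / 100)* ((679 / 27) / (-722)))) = 128075580/1261 = 101566.68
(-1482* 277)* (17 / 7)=-6978738/7 = -996962.57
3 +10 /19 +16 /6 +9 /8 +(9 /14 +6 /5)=146207/15960 = 9.16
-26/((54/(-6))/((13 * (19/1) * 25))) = 160550/9 = 17838.89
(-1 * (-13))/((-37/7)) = -2.46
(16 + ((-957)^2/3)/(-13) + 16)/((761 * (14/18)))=-2743803/69251 = -39.62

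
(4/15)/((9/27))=4/5 = 0.80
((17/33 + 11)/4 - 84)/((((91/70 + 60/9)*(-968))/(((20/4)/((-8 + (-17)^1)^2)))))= 2677/31810900 = 0.00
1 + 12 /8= 5/2 = 2.50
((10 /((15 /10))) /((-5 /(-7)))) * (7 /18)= 98/27 = 3.63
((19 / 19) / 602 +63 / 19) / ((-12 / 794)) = -15064165/68628 = -219.50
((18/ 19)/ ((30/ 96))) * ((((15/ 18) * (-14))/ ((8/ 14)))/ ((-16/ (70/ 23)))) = 5145/437 = 11.77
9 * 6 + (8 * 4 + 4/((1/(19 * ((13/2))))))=580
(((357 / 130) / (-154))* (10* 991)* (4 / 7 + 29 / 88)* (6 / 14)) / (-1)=84150765/1233232 = 68.24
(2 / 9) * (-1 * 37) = -74/9 = -8.22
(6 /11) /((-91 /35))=-30/143 = -0.21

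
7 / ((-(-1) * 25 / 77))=539/25 = 21.56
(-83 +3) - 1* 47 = -127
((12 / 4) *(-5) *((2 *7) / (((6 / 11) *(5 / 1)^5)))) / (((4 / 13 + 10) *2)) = -1001/167500 = -0.01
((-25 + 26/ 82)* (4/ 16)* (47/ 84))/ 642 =-11891/2211048 = -0.01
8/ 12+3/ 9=1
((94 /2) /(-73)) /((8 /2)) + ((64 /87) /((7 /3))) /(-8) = -11877/59276 = -0.20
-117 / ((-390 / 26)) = 39/5 = 7.80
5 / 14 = 0.36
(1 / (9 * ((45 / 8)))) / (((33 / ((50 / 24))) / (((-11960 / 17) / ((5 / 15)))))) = -119600/45441 = -2.63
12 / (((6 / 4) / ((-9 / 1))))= -72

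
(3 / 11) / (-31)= -3/341 = -0.01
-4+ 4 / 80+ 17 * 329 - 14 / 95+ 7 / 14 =2123973/380 = 5589.40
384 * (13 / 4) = 1248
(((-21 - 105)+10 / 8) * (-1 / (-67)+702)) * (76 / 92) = -19388645/268 = -72345.69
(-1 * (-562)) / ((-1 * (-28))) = 281/14 = 20.07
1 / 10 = 0.10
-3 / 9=-1/3 = -0.33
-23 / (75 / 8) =-184/75 = -2.45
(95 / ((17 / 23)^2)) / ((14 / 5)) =251275/4046 = 62.10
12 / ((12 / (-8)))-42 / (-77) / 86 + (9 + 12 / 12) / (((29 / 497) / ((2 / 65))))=-485113/178321 = -2.72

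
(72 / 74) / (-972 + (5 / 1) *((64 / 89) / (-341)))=-273141/272870819 = 0.00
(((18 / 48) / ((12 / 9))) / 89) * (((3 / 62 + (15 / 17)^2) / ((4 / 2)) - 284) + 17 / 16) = -364483125/408243712 = -0.89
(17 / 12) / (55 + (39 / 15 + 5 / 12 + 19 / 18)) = 255/10633 = 0.02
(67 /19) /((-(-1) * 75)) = 67/1425 = 0.05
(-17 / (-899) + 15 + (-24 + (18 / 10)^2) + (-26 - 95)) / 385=-2848506/8652875 = -0.33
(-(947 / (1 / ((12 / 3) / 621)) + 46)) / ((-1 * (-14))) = -2311/621 = -3.72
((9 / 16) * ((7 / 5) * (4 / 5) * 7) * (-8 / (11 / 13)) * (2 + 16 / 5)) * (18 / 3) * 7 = -12520872/1375 = -9106.09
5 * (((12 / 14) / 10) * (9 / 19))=27/133 = 0.20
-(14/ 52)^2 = -49/676 = -0.07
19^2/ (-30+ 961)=19/49 = 0.39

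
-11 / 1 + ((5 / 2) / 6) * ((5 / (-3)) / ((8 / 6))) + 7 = -217/48 = -4.52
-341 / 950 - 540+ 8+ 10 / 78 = -19719149/37050 = -532.23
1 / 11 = 0.09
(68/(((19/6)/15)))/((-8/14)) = -10710/19 = -563.68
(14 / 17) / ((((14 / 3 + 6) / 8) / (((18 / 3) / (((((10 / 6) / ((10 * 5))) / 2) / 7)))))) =26460/17 = 1556.47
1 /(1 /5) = 5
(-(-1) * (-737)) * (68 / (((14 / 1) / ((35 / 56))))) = -62645/28 = -2237.32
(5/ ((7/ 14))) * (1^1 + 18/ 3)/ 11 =70/11 = 6.36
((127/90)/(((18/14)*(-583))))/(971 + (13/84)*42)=-889/461604825 = 0.00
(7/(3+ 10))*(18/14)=9/13 = 0.69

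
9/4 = 2.25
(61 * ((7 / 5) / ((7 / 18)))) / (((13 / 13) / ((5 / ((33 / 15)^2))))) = 27450/121 = 226.86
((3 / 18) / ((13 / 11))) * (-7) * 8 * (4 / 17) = -1232/663 = -1.86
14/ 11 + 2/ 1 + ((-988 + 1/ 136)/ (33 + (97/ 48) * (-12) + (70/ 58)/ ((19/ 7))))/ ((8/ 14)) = -266741489/1443640 = -184.77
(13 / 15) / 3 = 13/45 = 0.29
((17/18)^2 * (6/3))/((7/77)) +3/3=3341/162 = 20.62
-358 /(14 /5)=-895/7 = -127.86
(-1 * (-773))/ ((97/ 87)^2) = 5850837/9409 = 621.83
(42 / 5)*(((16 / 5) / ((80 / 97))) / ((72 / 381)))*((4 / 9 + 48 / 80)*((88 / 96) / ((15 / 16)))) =44582461/253125 = 176.13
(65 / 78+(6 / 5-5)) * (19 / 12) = -1691/360 = -4.70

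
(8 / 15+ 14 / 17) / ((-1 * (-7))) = 346/1785 = 0.19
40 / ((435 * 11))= 8/957 = 0.01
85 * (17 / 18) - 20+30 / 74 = 60.68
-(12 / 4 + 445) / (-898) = 224/449 = 0.50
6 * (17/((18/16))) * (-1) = -272/3 = -90.67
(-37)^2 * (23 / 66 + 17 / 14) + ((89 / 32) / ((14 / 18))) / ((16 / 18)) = 126755401/59136 = 2143.46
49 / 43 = 1.14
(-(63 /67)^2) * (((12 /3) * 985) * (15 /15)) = -15637860/4489 = -3483.60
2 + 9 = 11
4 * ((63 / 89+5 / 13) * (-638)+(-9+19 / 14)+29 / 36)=-205214375/72891 = -2815.36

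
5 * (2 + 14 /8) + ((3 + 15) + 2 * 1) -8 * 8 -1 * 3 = -113/4 = -28.25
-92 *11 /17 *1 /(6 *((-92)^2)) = -11/9384 = 0.00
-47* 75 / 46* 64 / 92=-28200/529 = -53.31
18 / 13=1.38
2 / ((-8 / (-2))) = 1/2 = 0.50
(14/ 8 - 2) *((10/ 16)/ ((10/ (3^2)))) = -9/64 = -0.14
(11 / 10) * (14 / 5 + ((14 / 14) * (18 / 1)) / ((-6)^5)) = 66473/21600 = 3.08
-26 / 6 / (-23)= 13/69 = 0.19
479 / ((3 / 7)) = 3353/3 = 1117.67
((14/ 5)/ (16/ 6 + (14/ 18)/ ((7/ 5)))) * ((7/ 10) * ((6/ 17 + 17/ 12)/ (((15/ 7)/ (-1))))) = -123823/246500 = -0.50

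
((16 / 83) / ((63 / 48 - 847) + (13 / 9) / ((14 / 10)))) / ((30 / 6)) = -16128/353336395 = 0.00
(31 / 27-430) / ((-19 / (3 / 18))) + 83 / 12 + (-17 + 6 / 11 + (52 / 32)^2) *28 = -101874997/270864 = -376.11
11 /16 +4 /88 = 129/176 = 0.73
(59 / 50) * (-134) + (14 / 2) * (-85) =-18828/25 = -753.12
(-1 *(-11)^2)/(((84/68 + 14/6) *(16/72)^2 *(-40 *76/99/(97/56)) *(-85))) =-282357009/619673600 = -0.46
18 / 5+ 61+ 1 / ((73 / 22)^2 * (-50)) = 8606093/133225 = 64.60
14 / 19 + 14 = 280/19 = 14.74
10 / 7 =1.43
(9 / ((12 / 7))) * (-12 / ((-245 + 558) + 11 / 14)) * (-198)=39.75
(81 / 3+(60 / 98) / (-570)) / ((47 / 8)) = 201088/43757 = 4.60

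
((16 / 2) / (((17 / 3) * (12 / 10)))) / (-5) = -4/17 = -0.24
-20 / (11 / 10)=-200/11 = -18.18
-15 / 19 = -0.79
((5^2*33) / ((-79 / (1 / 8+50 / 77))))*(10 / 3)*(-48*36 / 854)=12879000/236131 = 54.54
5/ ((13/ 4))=1.54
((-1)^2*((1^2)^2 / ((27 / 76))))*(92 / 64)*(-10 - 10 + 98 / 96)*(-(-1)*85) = -33839095/5184 = -6527.60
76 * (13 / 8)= 247/2 = 123.50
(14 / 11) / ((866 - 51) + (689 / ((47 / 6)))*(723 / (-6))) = -329/2529131 = 0.00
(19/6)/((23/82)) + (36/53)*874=2212303/3657 = 604.95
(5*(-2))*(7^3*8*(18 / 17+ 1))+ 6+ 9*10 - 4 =-958836/17 = -56402.12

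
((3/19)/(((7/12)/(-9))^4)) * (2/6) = 136048896/45619 = 2982.29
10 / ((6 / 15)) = 25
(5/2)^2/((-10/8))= -5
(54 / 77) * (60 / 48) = 135/154 = 0.88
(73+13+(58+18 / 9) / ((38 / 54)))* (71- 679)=-104128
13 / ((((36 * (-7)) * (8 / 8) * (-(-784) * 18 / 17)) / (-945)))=1105/18816 = 0.06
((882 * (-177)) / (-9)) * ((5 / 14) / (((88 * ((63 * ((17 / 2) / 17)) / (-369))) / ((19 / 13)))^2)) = 537054285/2290288 = 234.49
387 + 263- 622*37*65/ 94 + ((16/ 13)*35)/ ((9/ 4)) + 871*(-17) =-165254798/5499 = -30051.79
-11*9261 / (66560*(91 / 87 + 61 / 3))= -2954259/41267200 = -0.07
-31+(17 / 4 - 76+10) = -371/4 = -92.75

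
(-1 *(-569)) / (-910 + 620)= -569/290 = -1.96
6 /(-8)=-3/4 = -0.75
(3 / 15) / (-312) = -1/1560 = 0.00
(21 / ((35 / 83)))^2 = 62001/25 = 2480.04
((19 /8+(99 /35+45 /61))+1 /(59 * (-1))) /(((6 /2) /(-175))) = -345.59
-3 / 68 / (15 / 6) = -3/170 = -0.02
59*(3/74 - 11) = -47849/74 = -646.61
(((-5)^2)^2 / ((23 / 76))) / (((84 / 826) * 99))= 1401250/6831 = 205.13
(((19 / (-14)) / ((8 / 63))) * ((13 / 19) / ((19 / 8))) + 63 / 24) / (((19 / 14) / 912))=-5796/19 = -305.05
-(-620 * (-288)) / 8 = -22320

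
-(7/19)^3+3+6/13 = 304196/89167 = 3.41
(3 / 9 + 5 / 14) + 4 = 197/42 = 4.69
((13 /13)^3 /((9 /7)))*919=6433/9 = 714.78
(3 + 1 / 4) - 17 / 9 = 49/36 = 1.36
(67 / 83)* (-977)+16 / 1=-64131/83 = -772.66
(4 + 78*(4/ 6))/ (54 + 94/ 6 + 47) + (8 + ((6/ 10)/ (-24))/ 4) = 6779/800 = 8.47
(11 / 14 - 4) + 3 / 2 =-12/7 = -1.71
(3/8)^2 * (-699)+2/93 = -584935/5952 = -98.28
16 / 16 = 1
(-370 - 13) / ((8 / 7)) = -2681/8 = -335.12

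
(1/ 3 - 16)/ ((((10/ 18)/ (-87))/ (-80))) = -196272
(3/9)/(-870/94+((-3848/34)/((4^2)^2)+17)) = 51136/1120275 = 0.05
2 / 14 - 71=-496/7 = -70.86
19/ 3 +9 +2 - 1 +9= 25.33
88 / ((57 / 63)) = 1848/19 = 97.26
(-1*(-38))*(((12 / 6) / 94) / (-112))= -19/2632 = -0.01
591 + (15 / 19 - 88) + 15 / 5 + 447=18122/19 = 953.79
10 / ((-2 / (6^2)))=-180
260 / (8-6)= 130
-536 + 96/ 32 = -533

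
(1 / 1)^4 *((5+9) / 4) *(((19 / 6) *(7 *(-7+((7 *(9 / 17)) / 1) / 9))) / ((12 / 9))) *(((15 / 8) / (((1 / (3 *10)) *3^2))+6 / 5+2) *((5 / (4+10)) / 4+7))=-69855723/2720 = -25682.25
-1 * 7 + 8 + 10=11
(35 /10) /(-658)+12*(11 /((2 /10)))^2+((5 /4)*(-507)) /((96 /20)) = 54396617/1504 = 36167.96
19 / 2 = 9.50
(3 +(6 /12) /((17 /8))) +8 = 191/17 = 11.24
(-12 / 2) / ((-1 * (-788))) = -3/394 = -0.01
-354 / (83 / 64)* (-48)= 1087488/83 = 13102.27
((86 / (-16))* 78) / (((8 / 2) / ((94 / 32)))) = -78819/256 = -307.89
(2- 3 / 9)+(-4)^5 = -3067/3 = -1022.33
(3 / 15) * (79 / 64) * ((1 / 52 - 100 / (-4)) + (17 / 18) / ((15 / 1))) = 13910083/2246400 = 6.19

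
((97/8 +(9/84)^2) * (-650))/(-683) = 11.55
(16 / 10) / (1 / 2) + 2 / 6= 53/15 = 3.53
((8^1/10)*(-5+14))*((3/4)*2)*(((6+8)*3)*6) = 13608/5 = 2721.60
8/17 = 0.47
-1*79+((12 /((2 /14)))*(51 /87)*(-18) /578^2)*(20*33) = -11505163/142477 = -80.75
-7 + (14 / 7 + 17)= 12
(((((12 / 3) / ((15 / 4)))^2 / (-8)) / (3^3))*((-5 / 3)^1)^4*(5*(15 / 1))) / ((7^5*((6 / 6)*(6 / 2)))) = -20000/330812181 = 0.00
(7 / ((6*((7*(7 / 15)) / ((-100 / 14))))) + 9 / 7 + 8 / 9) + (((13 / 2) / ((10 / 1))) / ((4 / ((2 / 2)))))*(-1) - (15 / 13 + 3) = -2152289/458640 = -4.69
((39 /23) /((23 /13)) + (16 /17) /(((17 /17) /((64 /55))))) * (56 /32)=7110187/1978460 = 3.59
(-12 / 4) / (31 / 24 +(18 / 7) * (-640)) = 504/276263 = 0.00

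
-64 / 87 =-0.74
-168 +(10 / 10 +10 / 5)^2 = -159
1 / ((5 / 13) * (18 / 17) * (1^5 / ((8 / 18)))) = 442/405 = 1.09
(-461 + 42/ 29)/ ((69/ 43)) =-286.39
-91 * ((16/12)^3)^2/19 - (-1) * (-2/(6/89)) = -783649/13851 = -56.58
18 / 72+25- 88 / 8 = 57/4 = 14.25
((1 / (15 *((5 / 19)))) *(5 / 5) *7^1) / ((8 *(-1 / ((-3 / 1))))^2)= 399/1600 = 0.25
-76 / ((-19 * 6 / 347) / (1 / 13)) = 694/39 = 17.79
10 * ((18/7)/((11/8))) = 1440/77 = 18.70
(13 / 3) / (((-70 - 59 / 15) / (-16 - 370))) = 25090/1109 = 22.62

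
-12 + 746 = 734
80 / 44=20/11 = 1.82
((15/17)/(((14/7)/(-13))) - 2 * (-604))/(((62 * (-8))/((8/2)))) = -40877/4216 = -9.70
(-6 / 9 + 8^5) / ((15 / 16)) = 1572832/45 = 34951.82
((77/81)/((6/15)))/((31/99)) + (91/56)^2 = 10.23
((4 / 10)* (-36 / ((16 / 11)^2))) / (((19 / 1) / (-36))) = 9801/760 = 12.90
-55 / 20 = -11/4 = -2.75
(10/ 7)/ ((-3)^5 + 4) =-10/1673 = -0.01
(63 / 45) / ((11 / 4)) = 28/55 = 0.51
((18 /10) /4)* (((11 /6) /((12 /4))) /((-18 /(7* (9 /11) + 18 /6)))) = -2/15 = -0.13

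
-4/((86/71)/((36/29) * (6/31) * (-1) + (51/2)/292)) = 5700945/11287844 = 0.51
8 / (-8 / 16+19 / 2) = 8/9 = 0.89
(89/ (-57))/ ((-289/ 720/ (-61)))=-1302960/5491 = -237.29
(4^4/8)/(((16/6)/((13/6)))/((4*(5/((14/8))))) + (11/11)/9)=146.25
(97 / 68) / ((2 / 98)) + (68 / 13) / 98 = 69.95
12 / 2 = 6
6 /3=2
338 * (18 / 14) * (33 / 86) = 50193/301 = 166.75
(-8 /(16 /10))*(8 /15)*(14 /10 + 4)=-72/5 = -14.40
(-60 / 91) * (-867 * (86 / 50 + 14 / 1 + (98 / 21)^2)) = 750244/35 = 21435.54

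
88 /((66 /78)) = 104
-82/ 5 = -16.40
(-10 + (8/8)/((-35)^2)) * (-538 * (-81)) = -533786922/1225 = -435744.43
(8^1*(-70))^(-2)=1/313600 = 0.00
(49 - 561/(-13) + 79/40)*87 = 4258389/520 = 8189.21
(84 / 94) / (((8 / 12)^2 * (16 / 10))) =945/752 = 1.26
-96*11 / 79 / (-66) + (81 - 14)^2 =354647/79 = 4489.20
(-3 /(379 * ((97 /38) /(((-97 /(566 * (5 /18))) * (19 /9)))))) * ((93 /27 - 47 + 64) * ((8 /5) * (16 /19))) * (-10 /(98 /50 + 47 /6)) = -17899520/157560533 = -0.11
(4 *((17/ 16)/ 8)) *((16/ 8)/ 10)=17/160 = 0.11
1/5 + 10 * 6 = 301/5 = 60.20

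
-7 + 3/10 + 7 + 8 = 83/10 = 8.30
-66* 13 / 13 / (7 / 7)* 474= -31284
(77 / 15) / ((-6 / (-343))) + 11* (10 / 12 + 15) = 21043/45 = 467.62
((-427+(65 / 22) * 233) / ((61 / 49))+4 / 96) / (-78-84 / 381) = -429546893/159977136 = -2.69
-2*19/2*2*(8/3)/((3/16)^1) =-4864/9 = -540.44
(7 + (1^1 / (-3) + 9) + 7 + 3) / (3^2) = 77/27 = 2.85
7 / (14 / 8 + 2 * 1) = 28/15 = 1.87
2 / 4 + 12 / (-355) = 331/710 = 0.47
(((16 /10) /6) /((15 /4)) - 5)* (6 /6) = -4.93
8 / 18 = 4/9 = 0.44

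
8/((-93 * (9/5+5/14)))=-560/14043 = -0.04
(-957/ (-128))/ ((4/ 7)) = 6699/512 = 13.08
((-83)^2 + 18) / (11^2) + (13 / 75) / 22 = 1036193/18150 = 57.09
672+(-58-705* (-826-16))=594224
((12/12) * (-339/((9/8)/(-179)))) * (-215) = -11596813.33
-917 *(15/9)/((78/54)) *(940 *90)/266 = -83119500/247 = -336516.19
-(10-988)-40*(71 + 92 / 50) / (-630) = 515878/525 = 982.62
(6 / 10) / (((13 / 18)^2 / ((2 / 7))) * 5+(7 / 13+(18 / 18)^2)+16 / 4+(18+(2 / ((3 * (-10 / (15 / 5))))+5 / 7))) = 176904/9783037 = 0.02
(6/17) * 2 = 12/17 = 0.71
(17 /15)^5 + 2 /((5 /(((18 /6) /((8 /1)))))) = 6135053/3037500 = 2.02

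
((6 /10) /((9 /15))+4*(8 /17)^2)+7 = 8.89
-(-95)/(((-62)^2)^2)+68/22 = 502396469/162539696 = 3.09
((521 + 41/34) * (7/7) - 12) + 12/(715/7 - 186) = 10179833/19958 = 510.06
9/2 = 4.50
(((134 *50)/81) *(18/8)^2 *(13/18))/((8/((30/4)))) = 108875/384 = 283.53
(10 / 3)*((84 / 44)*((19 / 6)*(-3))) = -665/11 = -60.45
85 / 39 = 2.18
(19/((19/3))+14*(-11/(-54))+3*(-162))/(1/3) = -12964/9 = -1440.44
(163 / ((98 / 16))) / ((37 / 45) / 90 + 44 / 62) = 163717200/4422103 = 37.02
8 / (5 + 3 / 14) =1.53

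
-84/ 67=-1.25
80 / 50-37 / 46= 183/230 = 0.80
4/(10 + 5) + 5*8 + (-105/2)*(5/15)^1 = 683/30 = 22.77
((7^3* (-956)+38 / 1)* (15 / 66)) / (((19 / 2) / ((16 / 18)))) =-1457200/209 = -6972.25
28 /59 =0.47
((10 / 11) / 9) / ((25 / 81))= 18/55 = 0.33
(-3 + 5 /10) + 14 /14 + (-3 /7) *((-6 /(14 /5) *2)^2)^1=-6429/686 = -9.37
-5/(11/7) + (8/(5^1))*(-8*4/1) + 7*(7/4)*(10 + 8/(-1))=-3287/110 = -29.88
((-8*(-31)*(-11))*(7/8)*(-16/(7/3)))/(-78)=-209.85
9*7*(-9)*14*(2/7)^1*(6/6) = -2268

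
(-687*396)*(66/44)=-408078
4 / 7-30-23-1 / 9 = -3310/63 = -52.54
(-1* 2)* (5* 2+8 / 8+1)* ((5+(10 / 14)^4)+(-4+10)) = -648864/2401 = -270.25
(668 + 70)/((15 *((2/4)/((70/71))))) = 6888/71 = 97.01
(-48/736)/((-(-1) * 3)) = -1/46 = -0.02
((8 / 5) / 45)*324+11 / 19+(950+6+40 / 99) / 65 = 16391369/611325 = 26.81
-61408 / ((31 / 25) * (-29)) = 1535200/899 = 1707.68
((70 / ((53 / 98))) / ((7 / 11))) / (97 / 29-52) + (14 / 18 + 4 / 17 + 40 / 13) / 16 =-549438775/139993776 = -3.92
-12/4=-3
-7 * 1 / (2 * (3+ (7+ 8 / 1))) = -7/36 = -0.19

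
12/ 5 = 2.40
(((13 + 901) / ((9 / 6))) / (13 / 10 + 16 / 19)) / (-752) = -43415/114774 = -0.38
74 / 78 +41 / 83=4670/3237 = 1.44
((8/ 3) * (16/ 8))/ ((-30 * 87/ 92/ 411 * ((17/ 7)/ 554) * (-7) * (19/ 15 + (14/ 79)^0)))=27930464/25143 = 1110.86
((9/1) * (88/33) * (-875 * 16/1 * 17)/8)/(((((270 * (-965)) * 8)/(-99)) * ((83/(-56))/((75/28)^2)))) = 5259375/32038 = 164.16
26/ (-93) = -26/93 = -0.28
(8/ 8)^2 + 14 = 15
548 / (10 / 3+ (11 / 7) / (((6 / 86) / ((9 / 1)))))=11508/4327 = 2.66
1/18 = 0.06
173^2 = 29929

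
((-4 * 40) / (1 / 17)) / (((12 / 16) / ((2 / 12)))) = -5440/9 = -604.44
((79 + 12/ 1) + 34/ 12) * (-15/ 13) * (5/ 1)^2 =-70375/26 = -2706.73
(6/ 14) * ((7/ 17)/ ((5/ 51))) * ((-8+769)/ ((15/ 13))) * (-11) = -326469/25 = -13058.76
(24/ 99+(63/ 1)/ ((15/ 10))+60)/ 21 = 482/99 = 4.87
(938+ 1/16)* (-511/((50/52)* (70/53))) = -754907673/2000 = -377453.84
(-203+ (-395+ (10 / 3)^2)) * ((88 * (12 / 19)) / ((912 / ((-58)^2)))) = -20574224/171 = -120317.10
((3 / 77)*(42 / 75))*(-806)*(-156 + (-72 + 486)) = -4537.05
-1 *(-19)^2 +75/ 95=-6844/19 = -360.21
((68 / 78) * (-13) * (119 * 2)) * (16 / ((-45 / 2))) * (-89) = -170711.23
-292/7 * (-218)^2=-13877008/7 = -1982429.71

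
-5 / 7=-0.71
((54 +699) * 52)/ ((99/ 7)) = 91364/33 = 2768.61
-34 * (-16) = 544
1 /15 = 0.07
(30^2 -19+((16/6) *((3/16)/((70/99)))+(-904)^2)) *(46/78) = 67545503/140 = 482467.88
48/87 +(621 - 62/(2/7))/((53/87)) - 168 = 761924/1537 = 495.72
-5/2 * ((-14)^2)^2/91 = -13720/13 = -1055.38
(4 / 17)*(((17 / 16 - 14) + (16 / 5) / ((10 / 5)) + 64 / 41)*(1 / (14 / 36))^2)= -371061/24395 = -15.21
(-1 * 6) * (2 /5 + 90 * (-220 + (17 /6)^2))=572313/5 = 114462.60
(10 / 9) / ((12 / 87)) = 145/18 = 8.06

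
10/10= 1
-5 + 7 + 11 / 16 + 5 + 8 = 251/16 = 15.69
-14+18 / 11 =-136/11 = -12.36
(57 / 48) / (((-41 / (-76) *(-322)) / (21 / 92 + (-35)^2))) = -5813183/694048 = -8.38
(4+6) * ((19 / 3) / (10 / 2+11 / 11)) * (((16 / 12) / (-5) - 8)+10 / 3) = -1406/27 = -52.07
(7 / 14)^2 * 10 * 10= 25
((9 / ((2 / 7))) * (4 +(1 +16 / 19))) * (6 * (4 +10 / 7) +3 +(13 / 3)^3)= 408887/19 = 21520.37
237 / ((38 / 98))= 11613/19 = 611.21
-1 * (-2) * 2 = 4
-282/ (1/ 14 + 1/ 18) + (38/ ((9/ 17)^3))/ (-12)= -19613815/8748 = -2242.09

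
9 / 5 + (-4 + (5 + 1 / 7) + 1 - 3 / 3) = 103/35 = 2.94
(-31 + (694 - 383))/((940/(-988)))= -13832/47 = -294.30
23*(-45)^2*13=605475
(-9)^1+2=-7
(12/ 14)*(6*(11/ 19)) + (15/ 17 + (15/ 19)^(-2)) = 2779796/508725 = 5.46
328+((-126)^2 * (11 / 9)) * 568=11021800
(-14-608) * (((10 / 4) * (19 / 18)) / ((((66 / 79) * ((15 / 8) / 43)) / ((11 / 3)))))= -40145746/243 = -165208.83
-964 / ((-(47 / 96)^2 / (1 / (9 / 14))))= 13819904/2209 = 6256.18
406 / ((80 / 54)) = 5481/20 = 274.05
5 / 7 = 0.71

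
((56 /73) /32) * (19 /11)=133/3212 = 0.04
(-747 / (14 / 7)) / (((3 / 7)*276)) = -581/184 = -3.16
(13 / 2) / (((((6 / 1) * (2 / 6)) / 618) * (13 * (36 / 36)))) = 309/2 = 154.50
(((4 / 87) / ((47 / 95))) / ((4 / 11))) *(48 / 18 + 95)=306185/12267 = 24.96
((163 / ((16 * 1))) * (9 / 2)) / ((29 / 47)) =74.30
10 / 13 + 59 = 777/13 = 59.77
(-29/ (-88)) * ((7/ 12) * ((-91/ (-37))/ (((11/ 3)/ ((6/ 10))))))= 55419/716320 = 0.08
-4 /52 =-1/13 = -0.08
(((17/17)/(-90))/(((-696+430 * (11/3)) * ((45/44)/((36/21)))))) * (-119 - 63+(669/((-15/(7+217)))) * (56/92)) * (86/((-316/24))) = -259567264/300032125 = -0.87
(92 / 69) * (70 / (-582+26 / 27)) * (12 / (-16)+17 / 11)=-11025/86284 = -0.13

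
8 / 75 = 0.11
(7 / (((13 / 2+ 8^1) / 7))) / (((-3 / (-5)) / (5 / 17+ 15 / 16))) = 82075/11832 = 6.94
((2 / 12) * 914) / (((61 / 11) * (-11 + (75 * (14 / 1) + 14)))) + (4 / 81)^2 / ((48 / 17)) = 420668/15608619 = 0.03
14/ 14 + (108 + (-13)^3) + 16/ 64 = -8351/4 = -2087.75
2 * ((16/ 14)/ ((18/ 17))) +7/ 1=577/63 = 9.16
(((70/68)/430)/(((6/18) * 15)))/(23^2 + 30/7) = 49/54576460 = 0.00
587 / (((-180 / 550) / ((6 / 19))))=-32285/57 = -566.40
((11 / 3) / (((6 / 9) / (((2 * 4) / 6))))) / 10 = 11/15 = 0.73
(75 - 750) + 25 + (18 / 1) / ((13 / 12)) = -633.38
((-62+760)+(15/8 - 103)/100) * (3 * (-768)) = -40146552/25 = -1605862.08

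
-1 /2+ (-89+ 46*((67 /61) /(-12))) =-17149/183 = -93.71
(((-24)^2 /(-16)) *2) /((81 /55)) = -440/9 = -48.89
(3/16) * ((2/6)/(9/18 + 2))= 1/40 = 0.02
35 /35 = 1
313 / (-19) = -313/19 = -16.47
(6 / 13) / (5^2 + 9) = 3/221 = 0.01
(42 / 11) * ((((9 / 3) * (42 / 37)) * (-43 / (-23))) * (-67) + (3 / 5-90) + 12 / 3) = -8317554/4255 = -1954.77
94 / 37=2.54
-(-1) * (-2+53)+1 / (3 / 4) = 157/3 = 52.33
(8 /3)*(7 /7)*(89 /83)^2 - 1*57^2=-67083715/20667 = -3245.93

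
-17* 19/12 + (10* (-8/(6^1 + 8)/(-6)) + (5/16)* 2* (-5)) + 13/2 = -1265/56 = -22.59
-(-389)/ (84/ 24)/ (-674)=-389/2359 = -0.16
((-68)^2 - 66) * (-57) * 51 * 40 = -530004240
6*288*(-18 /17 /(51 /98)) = -1016064/289 = -3515.79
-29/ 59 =-0.49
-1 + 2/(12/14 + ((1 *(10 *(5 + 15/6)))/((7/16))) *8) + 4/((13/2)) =-23924/62439 = -0.38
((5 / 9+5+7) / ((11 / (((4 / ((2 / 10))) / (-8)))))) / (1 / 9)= -565/22 = -25.68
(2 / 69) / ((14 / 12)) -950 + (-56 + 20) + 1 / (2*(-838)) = -266051753/269836 = -985.98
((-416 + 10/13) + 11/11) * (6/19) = -32310/247 = -130.81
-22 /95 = -0.23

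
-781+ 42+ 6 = -733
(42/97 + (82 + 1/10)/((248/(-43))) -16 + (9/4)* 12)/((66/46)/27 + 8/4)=-139532697/102238000 = -1.36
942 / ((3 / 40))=12560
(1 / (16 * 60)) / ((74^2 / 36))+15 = 6571203/438080 = 15.00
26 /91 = 2/7 = 0.29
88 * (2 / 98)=88/49 = 1.80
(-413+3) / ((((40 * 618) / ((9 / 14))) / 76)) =-2337/2884 = -0.81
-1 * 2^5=-32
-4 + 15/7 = -13/7 = -1.86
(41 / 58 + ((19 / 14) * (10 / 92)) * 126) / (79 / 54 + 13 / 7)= 4864482/837085 = 5.81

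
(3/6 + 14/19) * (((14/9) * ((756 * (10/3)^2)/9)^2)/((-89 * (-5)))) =515872000/136971 = 3766.29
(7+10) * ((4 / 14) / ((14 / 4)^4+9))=0.03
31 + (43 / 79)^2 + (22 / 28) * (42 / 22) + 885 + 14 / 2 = 11543307/12482 = 924.80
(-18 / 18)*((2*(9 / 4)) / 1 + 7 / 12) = -61/12 = -5.08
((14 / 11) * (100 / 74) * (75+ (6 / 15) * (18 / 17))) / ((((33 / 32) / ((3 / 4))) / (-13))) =-93344160/76109 = -1226.45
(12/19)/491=12/9329 = 0.00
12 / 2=6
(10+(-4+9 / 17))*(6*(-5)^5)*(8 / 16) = -1040625/17 = -61213.24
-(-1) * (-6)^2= 36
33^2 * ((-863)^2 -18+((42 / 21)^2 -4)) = 811033839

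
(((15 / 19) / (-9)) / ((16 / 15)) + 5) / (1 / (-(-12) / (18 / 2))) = 6.56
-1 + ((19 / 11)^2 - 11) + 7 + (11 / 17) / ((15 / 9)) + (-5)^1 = -68172/10285 = -6.63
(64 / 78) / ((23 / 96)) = 1024/299 = 3.42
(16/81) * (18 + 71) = 1424/81 = 17.58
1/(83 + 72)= 1/155 = 0.01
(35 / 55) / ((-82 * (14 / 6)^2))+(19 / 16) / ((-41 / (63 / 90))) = -10961/505120 = -0.02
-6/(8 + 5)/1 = -6/13 = -0.46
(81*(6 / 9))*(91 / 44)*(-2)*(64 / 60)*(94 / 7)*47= -8270496/55 = -150372.65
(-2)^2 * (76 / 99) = 304/99 = 3.07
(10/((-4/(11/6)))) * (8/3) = -110/9 = -12.22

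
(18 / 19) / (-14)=-9/133 = -0.07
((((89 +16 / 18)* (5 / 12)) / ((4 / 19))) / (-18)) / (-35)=15371/54432 = 0.28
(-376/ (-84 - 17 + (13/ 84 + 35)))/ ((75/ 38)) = 2.89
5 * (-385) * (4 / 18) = -3850/9 = -427.78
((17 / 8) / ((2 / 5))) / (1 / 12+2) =51/20 = 2.55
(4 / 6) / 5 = 2/15 = 0.13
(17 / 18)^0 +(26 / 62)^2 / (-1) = 792/961 = 0.82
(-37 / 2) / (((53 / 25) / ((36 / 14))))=-8325/371 = -22.44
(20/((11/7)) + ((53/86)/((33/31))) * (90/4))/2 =48725/3784 = 12.88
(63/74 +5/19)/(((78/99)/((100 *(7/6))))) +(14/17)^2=875343763/5282342 = 165.71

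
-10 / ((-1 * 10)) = 1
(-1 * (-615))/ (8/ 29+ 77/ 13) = 1885/19 = 99.21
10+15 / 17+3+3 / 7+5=2298/119 = 19.31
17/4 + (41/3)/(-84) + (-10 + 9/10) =-1579/315 = -5.01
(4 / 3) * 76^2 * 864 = 6653952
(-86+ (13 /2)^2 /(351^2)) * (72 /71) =-501550/5751 = -87.21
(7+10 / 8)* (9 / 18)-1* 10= -47/8 = -5.88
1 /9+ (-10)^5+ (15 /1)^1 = -899864/9 = -99984.89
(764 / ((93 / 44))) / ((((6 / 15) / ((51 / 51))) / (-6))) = -168080/31 = -5421.94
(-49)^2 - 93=2308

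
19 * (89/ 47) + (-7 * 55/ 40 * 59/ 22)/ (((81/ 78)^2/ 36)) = -3143488/3807 = -825.71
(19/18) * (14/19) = 7/9 = 0.78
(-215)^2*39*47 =84730425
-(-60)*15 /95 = 180/19 = 9.47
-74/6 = -37/3 = -12.33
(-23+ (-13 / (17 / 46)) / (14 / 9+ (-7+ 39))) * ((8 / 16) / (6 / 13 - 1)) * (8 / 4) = 802516/17969 = 44.66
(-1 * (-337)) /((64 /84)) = 7077/16 = 442.31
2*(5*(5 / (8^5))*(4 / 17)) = 25/69632 = 0.00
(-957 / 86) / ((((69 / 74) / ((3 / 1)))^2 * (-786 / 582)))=254165802/2979857 = 85.29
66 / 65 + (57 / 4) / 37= 13473/9620 = 1.40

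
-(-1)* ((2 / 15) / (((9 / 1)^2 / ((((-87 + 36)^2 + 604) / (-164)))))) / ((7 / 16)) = -5128/69741 = -0.07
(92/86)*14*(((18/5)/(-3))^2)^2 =834624/26875 = 31.06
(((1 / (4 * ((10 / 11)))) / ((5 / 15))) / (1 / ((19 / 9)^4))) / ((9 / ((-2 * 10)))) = -1433531/39366 = -36.42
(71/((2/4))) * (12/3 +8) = 1704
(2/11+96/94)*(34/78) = 10574/20163 = 0.52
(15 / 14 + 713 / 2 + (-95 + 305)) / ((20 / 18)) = 35757/70 = 510.81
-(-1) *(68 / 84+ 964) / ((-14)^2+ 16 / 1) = 20261/4452 = 4.55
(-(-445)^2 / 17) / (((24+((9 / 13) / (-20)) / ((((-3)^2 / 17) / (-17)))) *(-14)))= 25743250/776951 = 33.13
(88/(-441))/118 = -44/26019 = 0.00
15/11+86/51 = 1711/561 = 3.05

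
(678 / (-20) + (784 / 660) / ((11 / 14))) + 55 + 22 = 161941/3630 = 44.61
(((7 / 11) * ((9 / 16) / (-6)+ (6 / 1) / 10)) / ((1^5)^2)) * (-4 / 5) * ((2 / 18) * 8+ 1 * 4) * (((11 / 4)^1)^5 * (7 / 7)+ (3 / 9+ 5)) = -10490277/51200 = -204.89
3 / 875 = 3/875 = 0.00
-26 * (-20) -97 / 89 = 46183/89 = 518.91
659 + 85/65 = 8584/13 = 660.31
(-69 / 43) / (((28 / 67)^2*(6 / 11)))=-1135717/67424 = -16.84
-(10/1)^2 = -100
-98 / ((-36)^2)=-49/648 = -0.08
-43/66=-0.65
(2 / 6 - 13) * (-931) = 35378/3 = 11792.67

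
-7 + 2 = -5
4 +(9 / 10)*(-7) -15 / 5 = -53/10 = -5.30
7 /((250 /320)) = 224/25 = 8.96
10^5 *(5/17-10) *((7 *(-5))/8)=4246323.53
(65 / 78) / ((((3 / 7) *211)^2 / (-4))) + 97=116600009/1202067 = 97.00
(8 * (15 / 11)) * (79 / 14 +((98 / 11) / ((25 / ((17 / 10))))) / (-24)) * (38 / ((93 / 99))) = 147934266/59675 = 2479.00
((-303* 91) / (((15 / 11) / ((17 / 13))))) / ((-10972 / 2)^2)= -132209/150480980 = 0.00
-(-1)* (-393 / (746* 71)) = -393/52966 = -0.01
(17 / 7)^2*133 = 5491/7 = 784.43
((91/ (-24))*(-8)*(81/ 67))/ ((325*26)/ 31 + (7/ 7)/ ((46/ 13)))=89838/668459 = 0.13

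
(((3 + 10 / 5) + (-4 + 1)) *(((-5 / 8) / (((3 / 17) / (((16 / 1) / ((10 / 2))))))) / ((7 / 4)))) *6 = -544/7 = -77.71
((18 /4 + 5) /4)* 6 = 14.25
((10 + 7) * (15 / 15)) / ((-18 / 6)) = -17/3 = -5.67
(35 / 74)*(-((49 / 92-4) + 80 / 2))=-117635/6808 = -17.28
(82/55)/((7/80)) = 1312/77 = 17.04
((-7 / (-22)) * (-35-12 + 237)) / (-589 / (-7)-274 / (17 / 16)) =-15827/45485 = -0.35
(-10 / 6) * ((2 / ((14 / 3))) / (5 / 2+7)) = -0.08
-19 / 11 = -1.73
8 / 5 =1.60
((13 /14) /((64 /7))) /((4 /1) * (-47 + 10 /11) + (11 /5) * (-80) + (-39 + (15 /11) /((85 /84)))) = -2431/9526912 = 0.00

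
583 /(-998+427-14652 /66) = -583/793 = -0.74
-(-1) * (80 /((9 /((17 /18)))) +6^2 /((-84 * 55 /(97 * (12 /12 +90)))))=-269023/4455 = -60.39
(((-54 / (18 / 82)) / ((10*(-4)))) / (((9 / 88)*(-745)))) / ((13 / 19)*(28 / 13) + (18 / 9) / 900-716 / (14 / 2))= 65436/81726053 = 0.00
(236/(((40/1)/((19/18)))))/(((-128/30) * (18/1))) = -1121/13824 = -0.08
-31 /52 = -0.60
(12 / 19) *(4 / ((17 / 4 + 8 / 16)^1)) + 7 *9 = 22935/361 = 63.53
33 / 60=11/20 = 0.55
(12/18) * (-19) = -38/3 = -12.67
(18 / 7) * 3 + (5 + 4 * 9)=341/7 = 48.71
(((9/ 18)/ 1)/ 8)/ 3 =1/48 = 0.02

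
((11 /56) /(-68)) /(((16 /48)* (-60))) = 11/76160 = 0.00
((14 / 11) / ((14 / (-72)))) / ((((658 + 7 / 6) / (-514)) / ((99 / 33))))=666144/43505 = 15.31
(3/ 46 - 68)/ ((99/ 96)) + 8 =-43928/759 = -57.88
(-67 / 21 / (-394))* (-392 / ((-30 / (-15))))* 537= -167902/197 = -852.29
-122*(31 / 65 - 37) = 4455.82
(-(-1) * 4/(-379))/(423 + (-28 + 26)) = -4/159559 = 0.00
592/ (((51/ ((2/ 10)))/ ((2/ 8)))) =148/255 = 0.58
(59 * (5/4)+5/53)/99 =0.75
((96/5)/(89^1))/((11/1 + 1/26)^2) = 64896/36654205 = 0.00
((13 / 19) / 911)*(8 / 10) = 52/86545 = 0.00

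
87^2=7569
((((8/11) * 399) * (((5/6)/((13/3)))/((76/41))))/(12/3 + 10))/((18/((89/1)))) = 18245/1716 = 10.63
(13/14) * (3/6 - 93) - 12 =-2741/28 = -97.89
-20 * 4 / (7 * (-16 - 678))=40/2429 = 0.02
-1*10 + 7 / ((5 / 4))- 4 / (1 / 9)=-202/5 = -40.40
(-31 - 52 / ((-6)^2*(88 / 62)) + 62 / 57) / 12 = -232717/90288 = -2.58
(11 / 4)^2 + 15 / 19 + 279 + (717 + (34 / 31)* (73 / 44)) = 104303775/103664 = 1006.17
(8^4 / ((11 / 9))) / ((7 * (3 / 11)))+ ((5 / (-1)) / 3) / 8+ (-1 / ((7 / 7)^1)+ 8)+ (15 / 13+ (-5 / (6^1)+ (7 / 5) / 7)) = 1762.74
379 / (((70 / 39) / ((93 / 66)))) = 458211/1540 = 297.54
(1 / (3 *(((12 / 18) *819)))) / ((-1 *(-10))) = 1/16380 = 0.00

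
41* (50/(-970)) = -2.11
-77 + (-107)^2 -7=11365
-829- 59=-888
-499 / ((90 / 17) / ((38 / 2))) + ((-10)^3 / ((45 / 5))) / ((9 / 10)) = -1550593/810 = -1914.31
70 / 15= 14/3 = 4.67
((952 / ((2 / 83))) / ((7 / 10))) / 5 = 11288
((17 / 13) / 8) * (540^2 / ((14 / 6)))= 1858950/91 = 20428.02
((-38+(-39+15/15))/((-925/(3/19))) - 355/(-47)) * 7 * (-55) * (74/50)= -25328303/5875 = -4311.20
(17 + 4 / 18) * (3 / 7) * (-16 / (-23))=2480/483 = 5.13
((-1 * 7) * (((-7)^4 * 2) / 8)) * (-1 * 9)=151263/4 = 37815.75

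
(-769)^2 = 591361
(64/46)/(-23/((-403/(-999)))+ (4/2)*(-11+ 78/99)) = -425568/23686849 = -0.02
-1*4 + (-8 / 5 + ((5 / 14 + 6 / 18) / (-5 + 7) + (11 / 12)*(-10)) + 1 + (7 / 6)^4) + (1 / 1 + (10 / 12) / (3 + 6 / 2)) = -473101/45360 = -10.43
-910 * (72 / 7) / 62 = -4680/31 = -150.97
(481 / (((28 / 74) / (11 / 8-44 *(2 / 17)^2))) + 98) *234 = 579827781/2312 = 250790.56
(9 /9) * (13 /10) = 13/10 = 1.30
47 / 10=4.70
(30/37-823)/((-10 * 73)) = 30421/27010 = 1.13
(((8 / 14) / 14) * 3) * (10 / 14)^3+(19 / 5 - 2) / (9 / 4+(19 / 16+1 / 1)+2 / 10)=385494/890771 = 0.43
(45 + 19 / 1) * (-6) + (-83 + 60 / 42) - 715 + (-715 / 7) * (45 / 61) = -536279/427 = -1255.92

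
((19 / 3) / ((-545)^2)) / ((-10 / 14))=-133/4455375 = 0.00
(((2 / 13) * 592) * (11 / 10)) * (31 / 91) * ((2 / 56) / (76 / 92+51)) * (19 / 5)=5513629/61693450 = 0.09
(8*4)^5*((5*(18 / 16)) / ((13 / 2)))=377487360/13 = 29037489.23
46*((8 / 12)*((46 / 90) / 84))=529/2835 = 0.19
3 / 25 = 0.12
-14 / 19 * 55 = -770/19 = -40.53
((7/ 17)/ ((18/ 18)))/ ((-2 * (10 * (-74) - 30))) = 1/3740 = 0.00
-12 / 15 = -4/5 = -0.80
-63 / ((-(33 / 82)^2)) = 47068/121 = 388.99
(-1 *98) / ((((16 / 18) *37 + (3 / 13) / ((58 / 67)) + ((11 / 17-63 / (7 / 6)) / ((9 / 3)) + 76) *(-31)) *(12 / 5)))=4710615/204367337 = 0.02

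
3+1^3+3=7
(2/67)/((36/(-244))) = -122/603 = -0.20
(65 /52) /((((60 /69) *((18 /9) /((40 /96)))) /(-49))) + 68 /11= -35873/4224 = -8.49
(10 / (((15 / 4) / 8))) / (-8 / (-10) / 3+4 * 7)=40/53 = 0.75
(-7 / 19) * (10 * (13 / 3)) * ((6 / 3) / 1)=-1820/57 = -31.93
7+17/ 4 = 45/4 = 11.25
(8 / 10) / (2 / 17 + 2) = 17/45 = 0.38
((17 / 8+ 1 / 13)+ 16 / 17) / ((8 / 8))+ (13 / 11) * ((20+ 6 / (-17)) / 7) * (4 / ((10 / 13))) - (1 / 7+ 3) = 11740933/680680 = 17.25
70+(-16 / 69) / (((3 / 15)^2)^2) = -5170/69 = -74.93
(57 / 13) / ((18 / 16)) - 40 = -1408/39 = -36.10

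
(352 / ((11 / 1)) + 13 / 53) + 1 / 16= 27397/848 = 32.31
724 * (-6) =-4344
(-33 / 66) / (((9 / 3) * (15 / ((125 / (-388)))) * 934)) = 25/6523056 = 0.00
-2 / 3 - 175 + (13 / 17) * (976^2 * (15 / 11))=993152.25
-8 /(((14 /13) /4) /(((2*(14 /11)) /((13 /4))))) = -256/11 = -23.27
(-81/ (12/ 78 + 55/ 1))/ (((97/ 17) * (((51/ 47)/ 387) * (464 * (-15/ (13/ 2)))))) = 9221823/107569120 = 0.09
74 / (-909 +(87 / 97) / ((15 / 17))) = -0.08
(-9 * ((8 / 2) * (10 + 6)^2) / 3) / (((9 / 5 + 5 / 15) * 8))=-180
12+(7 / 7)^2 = 13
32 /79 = 0.41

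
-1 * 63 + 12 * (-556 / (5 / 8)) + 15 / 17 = -912672/85 = -10737.32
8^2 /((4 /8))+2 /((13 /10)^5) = 47725504/371293 = 128.54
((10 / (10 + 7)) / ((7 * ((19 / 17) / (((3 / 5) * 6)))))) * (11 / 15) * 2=264/665 = 0.40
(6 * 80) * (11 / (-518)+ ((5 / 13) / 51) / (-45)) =-5292400/515151 = -10.27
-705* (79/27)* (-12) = 74260/3 = 24753.33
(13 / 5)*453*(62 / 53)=365118/265 = 1377.80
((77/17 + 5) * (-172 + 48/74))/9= -114120/629 = -181.43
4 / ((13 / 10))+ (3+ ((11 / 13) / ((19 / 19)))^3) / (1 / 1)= 14682/2197 = 6.68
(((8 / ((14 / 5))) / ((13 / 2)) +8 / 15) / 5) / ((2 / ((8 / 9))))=5312/61425 = 0.09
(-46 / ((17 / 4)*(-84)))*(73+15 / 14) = 1403/147 = 9.54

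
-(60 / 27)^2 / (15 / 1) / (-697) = 80/169371 = 0.00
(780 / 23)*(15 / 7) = 11700/161 = 72.67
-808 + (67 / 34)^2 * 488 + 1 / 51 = 942455/867 = 1087.03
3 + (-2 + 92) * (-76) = -6837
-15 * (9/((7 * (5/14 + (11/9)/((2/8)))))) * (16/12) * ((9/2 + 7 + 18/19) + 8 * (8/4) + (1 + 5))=-2120580/12559 = -168.85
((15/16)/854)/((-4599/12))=-5/1745576 = 0.00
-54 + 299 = 245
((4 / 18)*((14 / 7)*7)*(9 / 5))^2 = 784/25 = 31.36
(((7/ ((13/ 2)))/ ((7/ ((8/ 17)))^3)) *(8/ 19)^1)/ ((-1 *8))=-1024/59462039 = 0.00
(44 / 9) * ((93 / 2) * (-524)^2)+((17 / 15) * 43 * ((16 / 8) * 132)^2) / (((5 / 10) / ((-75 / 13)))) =23229680.41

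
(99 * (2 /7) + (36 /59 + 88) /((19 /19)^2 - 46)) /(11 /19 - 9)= -4646393/1486800 = -3.13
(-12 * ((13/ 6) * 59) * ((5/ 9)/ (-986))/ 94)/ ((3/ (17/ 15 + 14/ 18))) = 32981/5630553 = 0.01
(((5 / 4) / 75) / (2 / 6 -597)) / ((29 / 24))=-3/129775 = 0.00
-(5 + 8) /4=-13/4 = -3.25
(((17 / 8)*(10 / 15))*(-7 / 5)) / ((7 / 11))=-187/60 = -3.12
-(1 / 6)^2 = -1/36 = -0.03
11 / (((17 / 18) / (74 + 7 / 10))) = 73953/85 = 870.04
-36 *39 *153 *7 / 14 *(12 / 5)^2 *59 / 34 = -26838864/25 = -1073554.56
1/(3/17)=17/3 = 5.67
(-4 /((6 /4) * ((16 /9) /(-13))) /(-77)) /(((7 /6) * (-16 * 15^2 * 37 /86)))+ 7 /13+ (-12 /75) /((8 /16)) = 11334891/51851800 = 0.22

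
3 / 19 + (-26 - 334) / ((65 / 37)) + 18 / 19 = -50343/247 = -203.82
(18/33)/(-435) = -2/1595 = 0.00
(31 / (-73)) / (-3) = 31/219 = 0.14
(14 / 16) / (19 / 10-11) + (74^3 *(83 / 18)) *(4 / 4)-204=874377875/468 = 1868328.79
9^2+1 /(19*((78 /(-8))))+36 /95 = 301489/3705 = 81.37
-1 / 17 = -0.06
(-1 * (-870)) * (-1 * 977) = -849990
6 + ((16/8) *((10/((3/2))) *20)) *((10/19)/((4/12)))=8114/19 = 427.05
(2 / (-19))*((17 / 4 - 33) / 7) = 115/266 = 0.43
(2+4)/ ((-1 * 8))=-3/4 = -0.75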